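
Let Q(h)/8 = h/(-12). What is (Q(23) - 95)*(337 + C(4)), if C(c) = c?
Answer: -112871/3 ≈ -37624.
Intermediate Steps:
Q(h) = -2*h/3 (Q(h) = 8*(h/(-12)) = 8*(h*(-1/12)) = 8*(-h/12) = -2*h/3)
(Q(23) - 95)*(337 + C(4)) = (-2/3*23 - 95)*(337 + 4) = (-46/3 - 95)*341 = -331/3*341 = -112871/3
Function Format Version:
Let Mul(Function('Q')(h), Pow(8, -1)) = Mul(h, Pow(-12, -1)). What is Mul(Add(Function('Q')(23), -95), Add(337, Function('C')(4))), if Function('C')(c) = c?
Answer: Rational(-112871, 3) ≈ -37624.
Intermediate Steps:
Function('Q')(h) = Mul(Rational(-2, 3), h) (Function('Q')(h) = Mul(8, Mul(h, Pow(-12, -1))) = Mul(8, Mul(h, Rational(-1, 12))) = Mul(8, Mul(Rational(-1, 12), h)) = Mul(Rational(-2, 3), h))
Mul(Add(Function('Q')(23), -95), Add(337, Function('C')(4))) = Mul(Add(Mul(Rational(-2, 3), 23), -95), Add(337, 4)) = Mul(Add(Rational(-46, 3), -95), 341) = Mul(Rational(-331, 3), 341) = Rational(-112871, 3)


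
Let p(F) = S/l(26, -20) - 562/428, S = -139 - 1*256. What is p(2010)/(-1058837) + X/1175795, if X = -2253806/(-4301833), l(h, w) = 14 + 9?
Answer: 471995228807046839/26360635384011909640790 ≈ 1.7905e-5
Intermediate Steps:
S = -395 (S = -139 - 256 = -395)
l(h, w) = 23
X = 2253806/4301833 (X = -2253806*(-1/4301833) = 2253806/4301833 ≈ 0.52392)
p(F) = -90993/4922 (p(F) = -395/23 - 562/428 = -395*1/23 - 562*1/428 = -395/23 - 281/214 = -90993/4922)
p(2010)/(-1058837) + X/1175795 = -90993/4922/(-1058837) + (2253806/4301833)/1175795 = -90993/4922*(-1/1058837) + (2253806/4301833)*(1/1175795) = 90993/5211595714 + 2253806/5058073732235 = 471995228807046839/26360635384011909640790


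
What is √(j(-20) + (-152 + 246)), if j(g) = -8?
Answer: √86 ≈ 9.2736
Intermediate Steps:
√(j(-20) + (-152 + 246)) = √(-8 + (-152 + 246)) = √(-8 + 94) = √86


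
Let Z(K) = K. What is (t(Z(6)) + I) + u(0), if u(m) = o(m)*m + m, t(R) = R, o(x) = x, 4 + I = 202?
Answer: 204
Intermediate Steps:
I = 198 (I = -4 + 202 = 198)
u(m) = m + m² (u(m) = m*m + m = m² + m = m + m²)
(t(Z(6)) + I) + u(0) = (6 + 198) + 0*(1 + 0) = 204 + 0*1 = 204 + 0 = 204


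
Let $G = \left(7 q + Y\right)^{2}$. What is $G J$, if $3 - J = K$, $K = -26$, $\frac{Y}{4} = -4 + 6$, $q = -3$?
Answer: $4901$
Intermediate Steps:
$Y = 8$ ($Y = 4 \left(-4 + 6\right) = 4 \cdot 2 = 8$)
$G = 169$ ($G = \left(7 \left(-3\right) + 8\right)^{2} = \left(-21 + 8\right)^{2} = \left(-13\right)^{2} = 169$)
$J = 29$ ($J = 3 - -26 = 3 + 26 = 29$)
$G J = 169 \cdot 29 = 4901$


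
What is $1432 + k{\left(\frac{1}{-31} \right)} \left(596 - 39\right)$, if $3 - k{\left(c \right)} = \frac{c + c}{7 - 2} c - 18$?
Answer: $\frac{63083731}{4805} \approx 13129.0$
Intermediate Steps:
$k{\left(c \right)} = 21 - \frac{2 c^{2}}{5}$ ($k{\left(c \right)} = 3 - \left(\frac{c + c}{7 - 2} c - 18\right) = 3 - \left(\frac{2 c}{5} c - 18\right) = 3 - \left(\frac{2 c^{2}}{5} - 18\right) = 3 - \left(-18 + \frac{2 c^{2}}{5}\right) = 21 - \frac{2 c^{2}}{5}$)
$1432 + k{\left(\frac{1}{-31} \right)} \left(596 - 39\right) = 1432 + \left(21 - \frac{2 \left(\frac{1}{-31}\right)^{2}}{5}\right) \left(596 - 39\right) = 1432 + \left(21 - \frac{2 \left(- \frac{1}{31}\right)^{2}}{5}\right) \left(596 - 39\right) = 1432 + \left(21 - \frac{2}{4805}\right) 557 = 1432 + \frac{100903}{4805} \cdot 557 = 1432 + \frac{56202971}{4805} = \frac{63083731}{4805}$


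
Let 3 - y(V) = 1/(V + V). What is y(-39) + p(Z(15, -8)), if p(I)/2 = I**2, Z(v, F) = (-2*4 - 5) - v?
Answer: 122539/78 ≈ 1571.0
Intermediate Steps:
Z(v, F) = -13 - v (Z(v, F) = (-8 - 5) - v = -13 - v)
y(V) = 3 - 1/(2*V) (y(V) = 3 - 1/(V + V) = 3 - 1/(2*V))
p(I) = 2*I**2
y(-39) + p(Z(15, -8)) = (3 - 1/2/(-39)) + 2*(-13 - 1*15)**2 = (3 - 1/2*(-1/39)) + 2*(-13 - 15)**2 = (3 + 1/78) + 2*(-28)**2 = 235/78 + 2*784 = 235/78 + 1568 = 122539/78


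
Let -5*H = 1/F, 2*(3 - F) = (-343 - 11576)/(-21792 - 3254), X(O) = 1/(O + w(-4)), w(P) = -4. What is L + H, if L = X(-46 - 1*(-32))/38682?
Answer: -3875394353/53519254740 ≈ -0.072411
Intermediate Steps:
X(O) = 1/(-4 + O) (X(O) = 1/(O - 4) = 1/(-4 + O))
F = 138357/50092 (F = 3 - (-343 - 11576)/(2*(-21792 - 3254)) = 3 - (-11919)/(2*(-25046)) = 3 - (-11919)*(-1)/(2*25046) = 3 - ½*11919/25046 = 3 - 11919/50092 = 138357/50092 ≈ 2.7621)
L = -1/696276 (L = 1/(-4 + (-46 - 1*(-32))*38682) = (1/38682)/(-4 + (-46 + 32)) = (1/38682)/(-4 - 14) = (1/38682)/(-18) = -1/18*1/38682 = -1/696276 ≈ -1.4362e-6)
H = -50092/691785 (H = -1/(5*138357/50092) = -⅕*50092/138357 = -50092/691785 ≈ -0.072410)
L + H = -1/696276 - 50092/691785 = -3875394353/53519254740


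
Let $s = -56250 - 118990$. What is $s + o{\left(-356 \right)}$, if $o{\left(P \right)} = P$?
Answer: $-175596$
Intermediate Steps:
$s = -175240$
$s + o{\left(-356 \right)} = -175240 - 356 = -175596$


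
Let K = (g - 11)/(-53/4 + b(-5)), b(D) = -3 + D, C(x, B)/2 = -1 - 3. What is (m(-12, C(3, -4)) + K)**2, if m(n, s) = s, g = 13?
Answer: 473344/7225 ≈ 65.515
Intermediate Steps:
C(x, B) = -8 (C(x, B) = 2*(-1 - 3) = 2*(-4) = -8)
K = -8/85 (K = (13 - 11)/(-53/4 + (-3 - 5)) = 2/(-53*1/4 - 8) = 2/(-53/4 - 8) = 2/(-85/4) = 2*(-4/85) = -8/85 ≈ -0.094118)
(m(-12, C(3, -4)) + K)**2 = (-8 - 8/85)**2 = (-688/85)**2 = 473344/7225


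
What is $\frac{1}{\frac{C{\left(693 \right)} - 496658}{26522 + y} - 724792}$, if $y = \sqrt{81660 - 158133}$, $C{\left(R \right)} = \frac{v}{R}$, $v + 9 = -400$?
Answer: $\frac{693 \left(- 3 \sqrt{8497} + 26522 i\right)}{- 13321837047235 i + 1506842568 \sqrt{8497}} \approx -1.3797 \cdot 10^{-6} - 3.7163 \cdot 10^{-13} i$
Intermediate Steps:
$v = -409$ ($v = -9 - 400 = -409$)
$C{\left(R \right)} = - \frac{409}{R}$
$y = 3 i \sqrt{8497}$ ($y = \sqrt{-76473} = 3 i \sqrt{8497} \approx 276.54 i$)
$\frac{1}{\frac{C{\left(693 \right)} - 496658}{26522 + y} - 724792} = \frac{1}{\frac{- \frac{409}{693} - 496658}{26522 + 3 i \sqrt{8497}} - 724792} = \frac{1}{- \frac{344184403}{693 \left(26522 + 3 i \sqrt{8497}\right)} - 724792} = \frac{1}{-724792 - \frac{344184403}{693 \left(26522 + 3 i \sqrt{8497}\right)}}$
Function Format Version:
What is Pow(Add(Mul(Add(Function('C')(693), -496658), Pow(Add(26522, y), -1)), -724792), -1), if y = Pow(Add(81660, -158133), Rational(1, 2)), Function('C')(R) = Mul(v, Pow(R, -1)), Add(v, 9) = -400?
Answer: Mul(693, Pow(Add(Mul(-13321837047235, I), Mul(1506842568, Pow(8497, Rational(1, 2)))), -1), Add(Mul(-3, Pow(8497, Rational(1, 2))), Mul(26522, I))) ≈ Add(-1.3797e-6, Mul(-3.7163e-13, I))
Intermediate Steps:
v = -409 (v = Add(-9, -400) = -409)
Function('C')(R) = Mul(-409, Pow(R, -1))
y = Mul(3, I, Pow(8497, Rational(1, 2))) (y = Pow(-76473, Rational(1, 2)) = Mul(3, I, Pow(8497, Rational(1, 2))) ≈ Mul(276.54, I))
Pow(Add(Mul(Add(Function('C')(693), -496658), Pow(Add(26522, y), -1)), -724792), -1) = Pow(Add(Mul(Add(Mul(-409, Pow(693, -1)), -496658), Pow(Add(26522, Mul(3, I, Pow(8497, Rational(1, 2)))), -1)), -724792), -1) = Pow(Add(Mul(Add(Mul(-409, Rational(1, 693)), -496658), Pow(Add(26522, Mul(3, I, Pow(8497, Rational(1, 2)))), -1)), -724792), -1) = Pow(Add(Mul(Add(Rational(-409, 693), -496658), Pow(Add(26522, Mul(3, I, Pow(8497, Rational(1, 2)))), -1)), -724792), -1) = Pow(Add(Mul(Rational(-344184403, 693), Pow(Add(26522, Mul(3, I, Pow(8497, Rational(1, 2)))), -1)), -724792), -1) = Pow(Add(-724792, Mul(Rational(-344184403, 693), Pow(Add(26522, Mul(3, I, Pow(8497, Rational(1, 2)))), -1))), -1)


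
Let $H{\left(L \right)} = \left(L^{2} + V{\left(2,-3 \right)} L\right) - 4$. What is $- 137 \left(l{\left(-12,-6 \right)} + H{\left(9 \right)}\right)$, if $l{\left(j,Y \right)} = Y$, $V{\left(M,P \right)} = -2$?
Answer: $-7261$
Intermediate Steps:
$H{\left(L \right)} = -4 + L^{2} - 2 L$ ($H{\left(L \right)} = \left(L^{2} - 2 L\right) - 4 = -4 + L^{2} - 2 L$)
$- 137 \left(l{\left(-12,-6 \right)} + H{\left(9 \right)}\right) = - 137 \left(-6 - \left(22 - 81\right)\right) = - 137 \left(-6 - -59\right) = - 137 \left(-6 + 59\right) = \left(-137\right) 53 = -7261$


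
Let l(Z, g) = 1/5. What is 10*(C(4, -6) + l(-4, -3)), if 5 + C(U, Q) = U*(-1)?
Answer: -88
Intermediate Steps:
C(U, Q) = -5 - U (C(U, Q) = -5 + U*(-1) = -5 - U)
l(Z, g) = ⅕
10*(C(4, -6) + l(-4, -3)) = 10*((-5 - 1*4) + ⅕) = 10*((-5 - 4) + ⅕) = 10*(-9 + ⅕) = 10*(-44/5) = -88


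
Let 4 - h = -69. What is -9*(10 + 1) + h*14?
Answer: 923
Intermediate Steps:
h = 73 (h = 4 - 1*(-69) = 4 + 69 = 73)
-9*(10 + 1) + h*14 = -9*(10 + 1) + 73*14 = -9*11 + 1022 = -99 + 1022 = 923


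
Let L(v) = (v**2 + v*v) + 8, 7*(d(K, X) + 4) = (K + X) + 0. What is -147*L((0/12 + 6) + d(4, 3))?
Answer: -3822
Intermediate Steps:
d(K, X) = -4 + K/7 + X/7 (d(K, X) = -4 + ((K + X) + 0)/7 = -4 + (K + X)/7 = -4 + (K/7 + X/7) = -4 + K/7 + X/7)
L(v) = 8 + 2*v**2 (L(v) = (v**2 + v**2) + 8 = 2*v**2 + 8 = 8 + 2*v**2)
-147*L((0/12 + 6) + d(4, 3)) = -147*(8 + 2*((0/12 + 6) + (-4 + (1/7)*4 + (1/7)*3))**2) = -147*(8 + 2*((0*(1/12) + 6) + (-4 + 4/7 + 3/7))**2) = -147*(8 + 2*((0 + 6) - 3)**2) = -147*(8 + 2*(6 - 3)**2) = -147*(8 + 2*3**2) = -147*(8 + 2*9) = -147*(8 + 18) = -147*26 = -3822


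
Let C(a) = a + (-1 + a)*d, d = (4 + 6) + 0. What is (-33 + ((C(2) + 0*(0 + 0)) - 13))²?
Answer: 1156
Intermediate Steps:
d = 10 (d = 10 + 0 = 10)
C(a) = -10 + 11*a (C(a) = a + (-1 + a)*10 = a + (-10 + 10*a) = -10 + 11*a)
(-33 + ((C(2) + 0*(0 + 0)) - 13))² = (-33 + (((-10 + 11*2) + 0*(0 + 0)) - 13))² = (-33 + (((-10 + 22) + 0*0) - 13))² = (-33 + ((12 + 0) - 13))² = (-33 + (12 - 13))² = (-33 - 1)² = (-34)² = 1156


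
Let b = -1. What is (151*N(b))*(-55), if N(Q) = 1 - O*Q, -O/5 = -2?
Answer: -91355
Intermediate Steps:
O = 10 (O = -5*(-2) = 10)
N(Q) = 1 - 10*Q
(151*N(b))*(-55) = (151*(1 - 10*(-1)))*(-55) = (151*(1 + 10))*(-55) = (151*11)*(-55) = 1661*(-55) = -91355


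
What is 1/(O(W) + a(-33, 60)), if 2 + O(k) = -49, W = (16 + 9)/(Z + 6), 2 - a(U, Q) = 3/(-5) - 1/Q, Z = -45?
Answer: -60/2903 ≈ -0.020668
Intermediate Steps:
a(U, Q) = 13/5 + 1/Q (a(U, Q) = 2 - (3/(-5) - 1/Q) = 2 - (3*(-⅕) - 1/Q) = 2 - (-⅗ - 1/Q) = 2 + (⅗ + 1/Q) = 13/5 + 1/Q)
W = -25/39 (W = (16 + 9)/(-45 + 6) = 25/(-39) = 25*(-1/39) = -25/39 ≈ -0.64103)
O(k) = -51 (O(k) = -2 - 49 = -51)
1/(O(W) + a(-33, 60)) = 1/(-51 + (13/5 + 1/60)) = 1/(-51 + 157/60) = 1/(-2903/60) = -60/2903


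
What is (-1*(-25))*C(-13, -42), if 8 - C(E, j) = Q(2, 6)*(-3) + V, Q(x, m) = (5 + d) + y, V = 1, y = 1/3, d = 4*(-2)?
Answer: -25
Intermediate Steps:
d = -8
y = ⅓ ≈ 0.33333
Q(x, m) = -8/3 (Q(x, m) = (5 - 8) + ⅓ = -3 + ⅓ = -8/3)
C(E, j) = -1 (C(E, j) = 8 - (-8/3*(-3) + 1) = 8 - (8 + 1) = 8 - 1*9 = 8 - 9 = -1)
(-1*(-25))*C(-13, -42) = -1*(-25)*(-1) = 25*(-1) = -25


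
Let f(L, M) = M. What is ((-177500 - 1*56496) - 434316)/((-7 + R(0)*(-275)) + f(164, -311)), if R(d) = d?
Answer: 334156/159 ≈ 2101.6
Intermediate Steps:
((-177500 - 1*56496) - 434316)/((-7 + R(0)*(-275)) + f(164, -311)) = ((-177500 - 1*56496) - 434316)/((-7 + 0*(-275)) - 311) = ((-177500 - 56496) - 434316)/((-7 + 0) - 311) = (-233996 - 434316)/(-7 - 311) = -668312/(-318) = -668312*(-1/318) = 334156/159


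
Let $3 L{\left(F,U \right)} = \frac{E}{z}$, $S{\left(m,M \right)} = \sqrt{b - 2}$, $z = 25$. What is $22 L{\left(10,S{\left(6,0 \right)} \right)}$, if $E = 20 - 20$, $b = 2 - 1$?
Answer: $0$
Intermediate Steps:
$b = 1$
$E = 0$ ($E = 20 - 20 = 0$)
$S{\left(m,M \right)} = i$ ($S{\left(m,M \right)} = \sqrt{1 - 2} = \sqrt{-1} = i$)
$L{\left(F,U \right)} = 0$ ($L{\left(F,U \right)} = \frac{0 \cdot \frac{1}{25}}{3} = \frac{1}{3} \cdot 0 = 0$)
$22 L{\left(10,S{\left(6,0 \right)} \right)} = 22 \cdot 0 = 0$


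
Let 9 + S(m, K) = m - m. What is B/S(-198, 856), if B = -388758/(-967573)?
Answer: -129586/2902719 ≈ -0.044643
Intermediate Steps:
S(m, K) = -9 (S(m, K) = -9 + (m - m) = -9 + 0 = -9)
B = 388758/967573 (B = -388758*(-1/967573) = 388758/967573 ≈ 0.40179)
B/S(-198, 856) = (388758/967573)/(-9) = (388758/967573)*(-⅑) = -129586/2902719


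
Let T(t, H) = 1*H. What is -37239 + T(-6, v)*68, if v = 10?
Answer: -36559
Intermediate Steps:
T(t, H) = H
-37239 + T(-6, v)*68 = -37239 + 10*68 = -37239 + 680 = -36559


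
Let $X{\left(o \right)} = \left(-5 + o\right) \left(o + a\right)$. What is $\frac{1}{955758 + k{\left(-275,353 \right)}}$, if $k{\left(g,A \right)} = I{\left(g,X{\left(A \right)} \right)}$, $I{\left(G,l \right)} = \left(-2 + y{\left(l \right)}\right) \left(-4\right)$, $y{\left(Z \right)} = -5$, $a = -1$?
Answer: $\frac{1}{955786} \approx 1.0463 \cdot 10^{-6}$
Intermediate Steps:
$X{\left(o \right)} = \left(-1 + o\right) \left(-5 + o\right)$ ($X{\left(o \right)} = \left(-5 + o\right) \left(o - 1\right) = \left(-5 + o\right) \left(-1 + o\right) = \left(-1 + o\right) \left(-5 + o\right)$)
$I{\left(G,l \right)} = 28$ ($I{\left(G,l \right)} = \left(-2 - 5\right) \left(-4\right) = \left(-7\right) \left(-4\right) = 28$)
$k{\left(g,A \right)} = 28$
$\frac{1}{955758 + k{\left(-275,353 \right)}} = \frac{1}{955758 + 28} = \frac{1}{955786}$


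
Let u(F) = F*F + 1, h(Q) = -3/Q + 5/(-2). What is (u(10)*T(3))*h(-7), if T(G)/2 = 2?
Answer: -5858/7 ≈ -836.86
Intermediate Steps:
h(Q) = -5/2 - 3/Q (h(Q) = -3/Q + 5*(-1/2) = -3/Q - 5/2 = -5/2 - 3/Q)
u(F) = 1 + F**2 (u(F) = F**2 + 1 = 1 + F**2)
T(G) = 4 (T(G) = 2*2 = 4)
(u(10)*T(3))*h(-7) = ((1 + 10**2)*4)*(-5/2 - 3/(-7)) = ((1 + 100)*4)*(-5/2 - 3*(-1/7)) = (101*4)*(-5/2 + 3/7) = 404*(-29/14) = -5858/7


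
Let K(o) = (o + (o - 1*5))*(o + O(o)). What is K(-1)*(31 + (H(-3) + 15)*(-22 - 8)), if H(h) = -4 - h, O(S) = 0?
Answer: -2723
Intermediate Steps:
K(o) = o*(-5 + 2*o) (K(o) = (o + (o - 1*5))*(o + 0) = (o + (o - 5))*o = (o + (-5 + o))*o = (-5 + 2*o)*o = o*(-5 + 2*o))
K(-1)*(31 + (H(-3) + 15)*(-22 - 8)) = (-(-5 + 2*(-1)))*(31 + ((-4 - 1*(-3)) + 15)*(-22 - 8)) = (-(-5 - 2))*(31 + ((-4 + 3) + 15)*(-30)) = (-1*(-7))*(31 + (-1 + 15)*(-30)) = 7*(31 + 14*(-30)) = 7*(31 - 420) = 7*(-389) = -2723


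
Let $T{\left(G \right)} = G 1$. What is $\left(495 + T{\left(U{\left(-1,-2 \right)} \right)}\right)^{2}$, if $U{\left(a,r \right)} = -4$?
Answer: $241081$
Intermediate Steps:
$T{\left(G \right)} = G$
$\left(495 + T{\left(U{\left(-1,-2 \right)} \right)}\right)^{2} = \left(495 - 4\right)^{2} = 491^{2} = 241081$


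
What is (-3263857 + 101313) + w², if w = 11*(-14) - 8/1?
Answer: -3136300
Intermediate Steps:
w = -162 (w = -154 - 8*1 = -154 - 8 = -162)
(-3263857 + 101313) + w² = (-3263857 + 101313) + (-162)² = -3162544 + 26244 = -3136300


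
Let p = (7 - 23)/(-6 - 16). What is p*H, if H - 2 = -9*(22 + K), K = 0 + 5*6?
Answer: -3728/11 ≈ -338.91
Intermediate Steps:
K = 30 (K = 0 + 30 = 30)
p = 8/11 (p = -16/(-22) = -16*(-1/22) = 8/11 ≈ 0.72727)
H = -466 (H = 2 - 9*(22 + 30) = 2 - 9*52 = 2 - 468 = -466)
p*H = (8/11)*(-466) = -3728/11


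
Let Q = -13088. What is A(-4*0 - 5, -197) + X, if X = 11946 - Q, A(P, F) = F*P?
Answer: 26019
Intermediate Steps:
X = 25034 (X = 11946 - 1*(-13088) = 11946 + 13088 = 25034)
A(-4*0 - 5, -197) + X = -197*(-4*0 - 5) + 25034 = -197*(0 - 5) + 25034 = -197*(-5) + 25034 = 985 + 25034 = 26019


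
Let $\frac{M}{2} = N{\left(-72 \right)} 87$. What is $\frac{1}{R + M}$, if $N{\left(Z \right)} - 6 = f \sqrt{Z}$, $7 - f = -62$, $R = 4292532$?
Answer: $\frac{59633}{256182961644} - \frac{667 i \sqrt{2}}{170788641096} \approx 2.3277 \cdot 10^{-7} - 5.5231 \cdot 10^{-9} i$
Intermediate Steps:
$f = 69$ ($f = 7 - -62 = 7 + 62 = 69$)
$N{\left(Z \right)} = 6 + 69 \sqrt{Z}$
$M = 1044 + 72036 i \sqrt{2}$ ($M = 2 \left(6 + 69 \sqrt{-72}\right) 87 = 2 \left(6 + 69 \cdot 6 i \sqrt{2}\right) 87 = 2 \left(6 + 414 i \sqrt{2}\right) 87 = 2 \left(522 + 36018 i \sqrt{2}\right) = 1044 + 72036 i \sqrt{2} \approx 1044.0 + 1.0187 \cdot 10^{5} i$)
$\frac{1}{R + M} = \frac{1}{4292532 + \left(1044 + 72036 i \sqrt{2}\right)} = \frac{1}{4293576 + 72036 i \sqrt{2}}$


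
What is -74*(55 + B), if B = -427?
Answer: 27528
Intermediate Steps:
-74*(55 + B) = -74*(55 - 427) = -74*(-372) = 27528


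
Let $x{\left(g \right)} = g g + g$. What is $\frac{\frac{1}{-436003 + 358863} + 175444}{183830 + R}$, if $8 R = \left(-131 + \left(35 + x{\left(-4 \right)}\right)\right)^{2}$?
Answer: $\frac{13533750159}{14248683680} \approx 0.94982$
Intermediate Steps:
$x{\left(g \right)} = g + g^{2}$ ($x{\left(g \right)} = g^{2} + g = g + g^{2}$)
$R = 882$ ($R = \frac{\left(-131 + \left(35 - 4 \left(1 - 4\right)\right)\right)^{2}}{8} = \frac{\left(-131 + \left(35 - -12\right)\right)^{2}}{8} = \frac{\left(-131 + \left(35 + 12\right)\right)^{2}}{8} = \frac{\left(-131 + 47\right)^{2}}{8} = \frac{\left(-84\right)^{2}}{8} = \frac{1}{8} \cdot 7056 = 882$)
$\frac{\frac{1}{-436003 + 358863} + 175444}{183830 + R} = \frac{\frac{1}{-436003 + 358863} + 175444}{183830 + 882} = \frac{\frac{1}{-77140} + 175444}{184712} = \left(- \frac{1}{77140} + 175444\right) \frac{1}{184712} = \frac{13533750159}{77140} \cdot \frac{1}{184712} = \frac{13533750159}{14248683680}$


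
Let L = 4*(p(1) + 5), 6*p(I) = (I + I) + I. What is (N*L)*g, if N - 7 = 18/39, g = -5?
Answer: -10670/13 ≈ -820.77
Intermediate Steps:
N = 97/13 (N = 7 + 18/39 = 7 + 18*(1/39) = 7 + 6/13 = 97/13 ≈ 7.4615)
p(I) = I/2 (p(I) = ((I + I) + I)/6 = (2*I + I)/6 = (3*I)/6 = I/2)
L = 22 (L = 4*((½)*1 + 5) = 4*(½ + 5) = 4*(11/2) = 22)
(N*L)*g = ((97/13)*22)*(-5) = (2134/13)*(-5) = -10670/13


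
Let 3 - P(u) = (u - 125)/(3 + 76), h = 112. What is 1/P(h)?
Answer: 79/250 ≈ 0.31600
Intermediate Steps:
P(u) = 362/79 - u/79 (P(u) = 3 - (u - 125)/(3 + 76) = 3 - (-125 + u)/79 = 3 - (-125/79 + u/79) = 3 + (125/79 - u/79) = 362/79 - u/79)
1/P(h) = 1/(362/79 - 1/79*112) = 1/(362/79 - 112/79) = 1/(250/79) = 79/250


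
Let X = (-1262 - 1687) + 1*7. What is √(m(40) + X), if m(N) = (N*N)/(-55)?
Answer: I*√359502/11 ≈ 54.508*I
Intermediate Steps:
m(N) = -N²/55 (m(N) = N²*(-1/55) = -N²/55)
X = -2942 (X = -2949 + 7 = -2942)
√(m(40) + X) = √(-1/55*40² - 2942) = √(-1/55*1600 - 2942) = √(-320/11 - 2942) = √(-32682/11) = I*√359502/11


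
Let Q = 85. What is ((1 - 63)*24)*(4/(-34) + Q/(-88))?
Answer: 301506/187 ≈ 1612.3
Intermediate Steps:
((1 - 63)*24)*(4/(-34) + Q/(-88)) = ((1 - 63)*24)*(4/(-34) + 85/(-88)) = (-62*24)*(4*(-1/34) + 85*(-1/88)) = -1488*(-2/17 - 85/88) = -1488*(-1621/1496) = 301506/187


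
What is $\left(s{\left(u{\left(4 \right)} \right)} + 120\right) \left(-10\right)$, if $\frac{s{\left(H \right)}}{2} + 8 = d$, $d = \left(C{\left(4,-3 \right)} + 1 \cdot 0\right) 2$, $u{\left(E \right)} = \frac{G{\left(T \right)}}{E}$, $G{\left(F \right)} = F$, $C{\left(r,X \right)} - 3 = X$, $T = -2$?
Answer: $-1040$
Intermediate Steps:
$C{\left(r,X \right)} = 3 + X$
$u{\left(E \right)} = - \frac{2}{E}$
$d = 0$ ($d = \left(\left(3 - 3\right) + 1 \cdot 0\right) 2 = \left(0 + 0\right) 2 = 0 \cdot 2 = 0$)
$s{\left(H \right)} = -16$ ($s{\left(H \right)} = -16 + 2 \cdot 0 = -16 + 0 = -16$)
$\left(s{\left(u{\left(4 \right)} \right)} + 120\right) \left(-10\right) = \left(-16 + 120\right) \left(-10\right) = 104 \left(-10\right) = -1040$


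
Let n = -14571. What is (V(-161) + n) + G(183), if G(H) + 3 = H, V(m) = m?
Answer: -14552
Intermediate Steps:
G(H) = -3 + H
(V(-161) + n) + G(183) = (-161 - 14571) + (-3 + 183) = -14732 + 180 = -14552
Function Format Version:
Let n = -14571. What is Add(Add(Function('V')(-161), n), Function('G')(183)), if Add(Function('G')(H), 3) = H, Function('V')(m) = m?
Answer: -14552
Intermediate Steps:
Function('G')(H) = Add(-3, H)
Add(Add(Function('V')(-161), n), Function('G')(183)) = Add(Add(-161, -14571), Add(-3, 183)) = Add(-14732, 180) = -14552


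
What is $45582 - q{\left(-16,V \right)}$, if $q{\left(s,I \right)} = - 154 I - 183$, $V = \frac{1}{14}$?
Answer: $45776$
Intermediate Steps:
$V = \frac{1}{14} \approx 0.071429$
$q{\left(s,I \right)} = -183 - 154 I$
$45582 - q{\left(-16,V \right)} = 45582 - \left(-183 - 11\right) = 45582 - -194 = 45582 + 194 = 45776$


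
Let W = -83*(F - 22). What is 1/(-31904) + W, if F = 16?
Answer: 15888191/31904 ≈ 498.00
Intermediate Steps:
W = 498 (W = -83*(16 - 22) = -83*(-6) = 498)
1/(-31904) + W = 1/(-31904) + 498 = -1/31904 + 498 = 15888191/31904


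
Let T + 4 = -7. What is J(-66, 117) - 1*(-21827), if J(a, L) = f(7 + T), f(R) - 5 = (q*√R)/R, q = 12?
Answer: 21832 - 6*I ≈ 21832.0 - 6.0*I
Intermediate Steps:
T = -11 (T = -4 - 7 = -11)
f(R) = 5 + 12/√R (f(R) = 5 + (12*√R)/R = 5 + 12/√R)
J(a, L) = 5 - 6*I (J(a, L) = 5 + 12/√(7 - 11) = 5 + 12/√(-4) = 5 + 12*(-I/2) = 5 - 6*I)
J(-66, 117) - 1*(-21827) = (5 - 6*I) - 1*(-21827) = (5 - 6*I) + 21827 = 21832 - 6*I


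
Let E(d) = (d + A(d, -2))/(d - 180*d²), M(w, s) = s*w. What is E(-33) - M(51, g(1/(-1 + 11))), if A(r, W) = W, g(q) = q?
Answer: -9998353/1960530 ≈ -5.0998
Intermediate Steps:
E(d) = (-2 + d)/(d - 180*d²) (E(d) = (d - 2)/(d - 180*d²) = (-2 + d)/(d - 180*d²))
E(-33) - M(51, g(1/(-1 + 11))) = (2 - 1*(-33))/((-33)*(-1 + 180*(-33))) - 51/(-1 + 11) = -(2 + 33)/(33*(-1 - 5940)) - 51/10 = -1/33*35/(-5941) - 51/10 = -1/33*(-1/5941)*35 - 1*51/10 = 35/196053 - 51/10 = -9998353/1960530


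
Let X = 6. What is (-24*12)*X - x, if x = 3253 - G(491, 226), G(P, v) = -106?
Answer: -5087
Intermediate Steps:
x = 3359 (x = 3253 - 1*(-106) = 3253 + 106 = 3359)
(-24*12)*X - x = -24*12*6 - 1*3359 = -288*6 - 3359 = -1728 - 3359 = -5087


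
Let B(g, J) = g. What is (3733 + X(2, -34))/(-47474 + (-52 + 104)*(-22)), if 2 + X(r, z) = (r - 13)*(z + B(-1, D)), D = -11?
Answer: -686/8103 ≈ -0.084660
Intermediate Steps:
X(r, z) = -2 + (-1 + z)*(-13 + r) (X(r, z) = -2 + (r - 13)*(z - 1) = -2 + (-13 + r)*(-1 + z) = -2 + (-1 + z)*(-13 + r))
(3733 + X(2, -34))/(-47474 + (-52 + 104)*(-22)) = (3733 + (11 - 1*2 - 13*(-34) + 2*(-34)))/(-47474 + (-52 + 104)*(-22)) = (3733 + (11 - 2 + 442 - 68))/(-47474 + 52*(-22)) = (3733 + 383)/(-47474 - 1144) = 4116/(-48618) = 4116*(-1/48618) = -686/8103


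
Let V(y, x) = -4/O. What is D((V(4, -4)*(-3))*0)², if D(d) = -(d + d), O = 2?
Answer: 0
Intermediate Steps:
V(y, x) = -2 (V(y, x) = -4/2 = -4*½ = -2)
D(d) = -2*d
D((V(4, -4)*(-3))*0)² = (-2*(-2*(-3))*0)² = (-12*0)² = (-2*0)² = 0² = 0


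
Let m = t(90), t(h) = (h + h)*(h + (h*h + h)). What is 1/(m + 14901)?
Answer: 1/1505301 ≈ 6.6432e-7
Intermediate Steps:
t(h) = 2*h*(h**2 + 2*h) (t(h) = (2*h)*(h + (h**2 + h)) = (2*h)*(h + (h + h**2)) = (2*h)*(h**2 + 2*h) = 2*h*(h**2 + 2*h))
m = 1490400 (m = 2*90**2*(2 + 90) = 2*8100*92 = 1490400)
1/(m + 14901) = 1/(1490400 + 14901) = 1/1505301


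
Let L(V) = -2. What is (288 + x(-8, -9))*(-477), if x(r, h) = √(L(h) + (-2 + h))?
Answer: -137376 - 477*I*√13 ≈ -1.3738e+5 - 1719.8*I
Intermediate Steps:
x(r, h) = √(-4 + h) (x(r, h) = √(-2 + (-2 + h)) = √(-4 + h))
(288 + x(-8, -9))*(-477) = (288 + √(-4 - 9))*(-477) = (288 + √(-13))*(-477) = (288 + I*√13)*(-477) = -137376 - 477*I*√13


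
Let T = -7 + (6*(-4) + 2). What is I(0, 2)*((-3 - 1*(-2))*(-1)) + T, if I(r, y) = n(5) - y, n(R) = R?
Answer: -26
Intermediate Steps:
I(r, y) = 5 - y
T = -29 (T = -7 + (-24 + 2) = -7 - 22 = -29)
I(0, 2)*((-3 - 1*(-2))*(-1)) + T = (5 - 1*2)*((-3 - 1*(-2))*(-1)) - 29 = (5 - 2)*((-3 + 2)*(-1)) - 29 = 3*(-1*(-1)) - 29 = 3*1 - 29 = 3 - 29 = -26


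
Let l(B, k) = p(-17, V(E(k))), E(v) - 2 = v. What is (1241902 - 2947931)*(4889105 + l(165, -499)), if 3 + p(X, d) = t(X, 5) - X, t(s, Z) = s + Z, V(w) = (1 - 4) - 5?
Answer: -8340958326103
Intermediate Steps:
E(v) = 2 + v
V(w) = -8 (V(w) = -3 - 5 = -8)
t(s, Z) = Z + s
p(X, d) = 2 (p(X, d) = -3 + ((5 + X) - X) = -3 + 5 = 2)
l(B, k) = 2
(1241902 - 2947931)*(4889105 + l(165, -499)) = (1241902 - 2947931)*(4889105 + 2) = -1706029*4889107 = -8340958326103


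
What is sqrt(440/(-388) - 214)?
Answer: 2*I*sqrt(506049)/97 ≈ 14.667*I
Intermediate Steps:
sqrt(440/(-388) - 214) = sqrt(440*(-1/388) - 214) = sqrt(-110/97 - 214) = sqrt(-20868/97) = 2*I*sqrt(506049)/97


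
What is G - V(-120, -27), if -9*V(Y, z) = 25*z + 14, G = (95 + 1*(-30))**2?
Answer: 37364/9 ≈ 4151.6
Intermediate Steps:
G = 4225 (G = (95 - 30)**2 = 65**2 = 4225)
V(Y, z) = -14/9 - 25*z/9 (V(Y, z) = -(25*z + 14)/9 = -(14 + 25*z)/9 = -14/9 - 25*z/9)
G - V(-120, -27) = 4225 - (-14/9 - 25/9*(-27)) = 4225 - (-14/9 + 75) = 4225 - 1*661/9 = 4225 - 661/9 = 37364/9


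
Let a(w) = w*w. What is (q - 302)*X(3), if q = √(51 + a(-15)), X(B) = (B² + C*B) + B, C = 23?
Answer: -24462 + 162*√69 ≈ -23116.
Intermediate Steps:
a(w) = w²
X(B) = B² + 24*B (X(B) = (B² + 23*B) + B = B² + 24*B)
q = 2*√69 (q = √(51 + (-15)²) = √(51 + 225) = √276 = 2*√69 ≈ 16.613)
(q - 302)*X(3) = (2*√69 - 302)*(3*(24 + 3)) = (-302 + 2*√69)*(3*27) = (-302 + 2*√69)*81 = -24462 + 162*√69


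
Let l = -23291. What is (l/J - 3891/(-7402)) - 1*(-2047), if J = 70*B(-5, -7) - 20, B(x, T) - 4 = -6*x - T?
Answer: 10755396817/5273925 ≈ 2039.4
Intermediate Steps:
B(x, T) = 4 - T - 6*x (B(x, T) = 4 + (-6*x - T) = 4 + (-T - 6*x) = 4 - T - 6*x)
J = 2850 (J = 70*(4 - 1*(-7) - 6*(-5)) - 20 = 70*(4 + 7 + 30) - 20 = 70*41 - 20 = 2870 - 20 = 2850)
(l/J - 3891/(-7402)) - 1*(-2047) = (-23291/2850 - 3891/(-7402)) - 1*(-2047) = (-23291*1/2850 - 3891*(-1/7402)) + 2047 = (-23291/2850 + 3891/7402) + 2047 = -40327658/5273925 + 2047 = 10755396817/5273925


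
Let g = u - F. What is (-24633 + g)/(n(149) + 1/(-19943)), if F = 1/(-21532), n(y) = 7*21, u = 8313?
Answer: -1001144978911/9017663120 ≈ -111.02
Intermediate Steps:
n(y) = 147
F = -1/21532 ≈ -4.6442e-5
g = 178995517/21532 (g = 8313 - 1*(-1/21532) = 8313 + 1/21532 = 178995517/21532 ≈ 8313.0)
(-24633 + g)/(n(149) + 1/(-19943)) = (-24633 + 178995517/21532)/(147 + 1/(-19943)) = -351402239/(21532*(147 - 1/19943)) = -351402239/(21532*2931620/19943) = -351402239/21532*19943/2931620 = -1001144978911/9017663120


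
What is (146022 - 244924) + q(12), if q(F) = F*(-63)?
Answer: -99658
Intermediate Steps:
q(F) = -63*F
(146022 - 244924) + q(12) = (146022 - 244924) - 63*12 = -98902 - 756 = -99658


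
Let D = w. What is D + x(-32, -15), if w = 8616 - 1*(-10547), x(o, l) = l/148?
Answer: 2836109/148 ≈ 19163.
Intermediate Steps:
x(o, l) = l/148 (x(o, l) = l*(1/148) = l/148)
w = 19163 (w = 8616 + 10547 = 19163)
D = 19163
D + x(-32, -15) = 19163 + (1/148)*(-15) = 19163 - 15/148 = 2836109/148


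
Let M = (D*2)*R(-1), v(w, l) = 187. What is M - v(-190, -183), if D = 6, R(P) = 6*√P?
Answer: -187 + 72*I ≈ -187.0 + 72.0*I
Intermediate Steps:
M = 72*I (M = (6*2)*(6*√(-1)) = 12*(6*I) = 72*I ≈ 72.0*I)
M - v(-190, -183) = 72*I - 1*187 = 72*I - 187 = -187 + 72*I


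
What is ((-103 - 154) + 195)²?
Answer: 3844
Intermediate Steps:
((-103 - 154) + 195)² = (-257 + 195)² = (-62)² = 3844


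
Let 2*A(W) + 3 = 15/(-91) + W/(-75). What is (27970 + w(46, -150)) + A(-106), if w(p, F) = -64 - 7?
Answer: 190404698/6825 ≈ 27898.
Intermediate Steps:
w(p, F) = -71
A(W) = -144/91 - W/150 (A(W) = -3/2 + (15/(-91) + W/(-75))/2 = -3/2 + (15*(-1/91) + W*(-1/75))/2 = -3/2 + (-15/91 - W/75)/2 = -3/2 + (-15/182 - W/150) = -144/91 - W/150)
(27970 + w(46, -150)) + A(-106) = (27970 - 71) + (-144/91 - 1/150*(-106)) = 27899 + (-144/91 + 53/75) = 27899 - 5977/6825 = 190404698/6825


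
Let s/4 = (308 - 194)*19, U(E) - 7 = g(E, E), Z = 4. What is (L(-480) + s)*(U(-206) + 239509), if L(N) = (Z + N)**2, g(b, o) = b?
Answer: 56295284400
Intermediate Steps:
U(E) = 7 + E
s = 8664 (s = 4*((308 - 194)*19) = 4*(114*19) = 4*2166 = 8664)
L(N) = (4 + N)**2
(L(-480) + s)*(U(-206) + 239509) = ((4 - 480)**2 + 8664)*((7 - 206) + 239509) = ((-476)**2 + 8664)*(-199 + 239509) = (226576 + 8664)*239310 = 235240*239310 = 56295284400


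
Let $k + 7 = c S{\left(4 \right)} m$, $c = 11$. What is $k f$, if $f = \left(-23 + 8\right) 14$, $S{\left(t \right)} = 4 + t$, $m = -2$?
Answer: $38430$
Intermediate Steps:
$f = -210$ ($f = \left(-15\right) 14 = -210$)
$k = -183$ ($k = -7 + 11 \left(4 + 4\right) \left(-2\right) = -7 + 11 \cdot 8 \left(-2\right) = -7 + 88 \left(-2\right) = -7 - 176 = -183$)
$k f = \left(-183\right) \left(-210\right) = 38430$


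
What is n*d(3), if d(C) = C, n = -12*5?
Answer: -180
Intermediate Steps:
n = -60
n*d(3) = -60*3 = -180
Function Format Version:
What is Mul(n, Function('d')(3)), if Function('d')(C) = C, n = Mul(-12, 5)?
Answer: -180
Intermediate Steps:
n = -60
Mul(n, Function('d')(3)) = Mul(-60, 3) = -180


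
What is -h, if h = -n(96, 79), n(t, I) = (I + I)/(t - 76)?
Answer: 79/10 ≈ 7.9000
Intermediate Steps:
n(t, I) = 2*I/(-76 + t) (n(t, I) = (2*I)/(-76 + t) = 2*I/(-76 + t))
h = -79/10 (h = -2*79/(-76 + 96) = -2*79/20 = -1*79/10 = -79/10 ≈ -7.9000)
-h = -1*(-79/10) = 79/10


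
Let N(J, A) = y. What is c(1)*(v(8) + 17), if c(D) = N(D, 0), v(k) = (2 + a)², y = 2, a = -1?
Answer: 36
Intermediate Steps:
N(J, A) = 2
v(k) = 1 (v(k) = (2 - 1)² = 1² = 1)
c(D) = 2
c(1)*(v(8) + 17) = 2*(1 + 17) = 2*18 = 36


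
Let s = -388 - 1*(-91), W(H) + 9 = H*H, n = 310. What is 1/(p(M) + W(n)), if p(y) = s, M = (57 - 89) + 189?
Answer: 1/95794 ≈ 1.0439e-5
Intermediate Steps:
M = 157 (M = -32 + 189 = 157)
W(H) = -9 + H² (W(H) = -9 + H*H = -9 + H²)
s = -297 (s = -388 + 91 = -297)
p(y) = -297
1/(p(M) + W(n)) = 1/(-297 + (-9 + 310²)) = 1/(-297 + (-9 + 96100)) = 1/(-297 + 96091) = 1/95794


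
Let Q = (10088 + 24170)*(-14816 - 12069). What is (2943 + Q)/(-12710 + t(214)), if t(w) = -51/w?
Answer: 197099004818/2719991 ≈ 72463.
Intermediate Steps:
Q = -921026330 (Q = 34258*(-26885) = -921026330)
(2943 + Q)/(-12710 + t(214)) = (2943 - 921026330)/(-12710 - 51/214) = -921023387/(-12710 - 51*1/214) = -921023387/(-12710 - 51/214) = -921023387/(-2719991/214) = -921023387*(-214/2719991) = 197099004818/2719991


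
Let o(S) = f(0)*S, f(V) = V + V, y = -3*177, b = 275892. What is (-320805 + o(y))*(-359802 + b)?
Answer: 26918747550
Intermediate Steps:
y = -531
f(V) = 2*V
o(S) = 0 (o(S) = (2*0)*S = 0*S = 0)
(-320805 + o(y))*(-359802 + b) = (-320805 + 0)*(-359802 + 275892) = -320805*(-83910) = 26918747550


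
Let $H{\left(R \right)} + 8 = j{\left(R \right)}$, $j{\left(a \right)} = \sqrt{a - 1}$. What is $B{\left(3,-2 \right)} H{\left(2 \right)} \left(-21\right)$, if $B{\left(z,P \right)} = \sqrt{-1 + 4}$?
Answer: $147 \sqrt{3} \approx 254.61$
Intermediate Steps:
$j{\left(a \right)} = \sqrt{-1 + a}$
$B{\left(z,P \right)} = \sqrt{3}$
$H{\left(R \right)} = -8 + \sqrt{-1 + R}$
$B{\left(3,-2 \right)} H{\left(2 \right)} \left(-21\right) = \sqrt{3} \left(-8 + \sqrt{-1 + 2}\right) \left(-21\right) = \sqrt{3} \left(-8 + \sqrt{1}\right) \left(-21\right) = \sqrt{3} \left(-8 + 1\right) \left(-21\right) = \sqrt{3} \left(-7\right) \left(-21\right) = - 7 \sqrt{3} \left(-21\right) = 147 \sqrt{3}$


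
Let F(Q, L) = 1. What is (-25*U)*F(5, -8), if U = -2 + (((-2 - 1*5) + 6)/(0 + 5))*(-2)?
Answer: 40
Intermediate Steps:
U = -8/5 (U = -2 + (((-2 - 5) + 6)/5)*(-2) = -2 + ((-7 + 6)*(1/5))*(-2) = -2 - 1*1/5*(-2) = -2 - 1/5*(-2) = -2 + 2/5 = -8/5 ≈ -1.6000)
(-25*U)*F(5, -8) = -25*(-8/5)*1 = 40*1 = 40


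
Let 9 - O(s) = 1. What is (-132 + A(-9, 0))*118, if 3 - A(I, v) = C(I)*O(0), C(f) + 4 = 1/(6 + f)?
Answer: -33394/3 ≈ -11131.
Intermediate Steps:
C(f) = -4 + 1/(6 + f)
O(s) = 8 (O(s) = 9 - 1*1 = 9 - 1 = 8)
A(I, v) = 3 - 8*(-23 - 4*I)/(6 + I) (A(I, v) = 3 - (-23 - 4*I)/(6 + I)*8 = 3 - 8*(-23 - 4*I)/(6 + I))
(-132 + A(-9, 0))*118 = (-132 + (202 + 35*(-9))/(6 - 9))*118 = (-132 + (202 - 315)/(-3))*118 = (-132 - 1/3*(-113))*118 = (-132 + 113/3)*118 = -283/3*118 = -33394/3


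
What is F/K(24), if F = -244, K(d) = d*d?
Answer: -61/144 ≈ -0.42361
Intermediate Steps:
K(d) = d²
F/K(24) = -244/(24²) = -244/576 = -244*1/576 = -61/144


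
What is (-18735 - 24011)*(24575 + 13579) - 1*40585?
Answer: -1630971469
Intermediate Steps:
(-18735 - 24011)*(24575 + 13579) - 1*40585 = -42746*38154 - 40585 = -1630930884 - 40585 = -1630971469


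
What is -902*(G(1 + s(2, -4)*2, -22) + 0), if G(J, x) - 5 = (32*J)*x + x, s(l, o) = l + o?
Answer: -1889690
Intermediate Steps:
G(J, x) = 5 + x + 32*J*x (G(J, x) = 5 + ((32*J)*x + x) = 5 + (32*J*x + x) = 5 + (x + 32*J*x) = 5 + x + 32*J*x)
-902*(G(1 + s(2, -4)*2, -22) + 0) = -902*((5 - 22 + 32*(1 + (2 - 4)*2)*(-22)) + 0) = -902*((5 - 22 + 32*(1 - 2*2)*(-22)) + 0) = -902*((5 - 22 + 32*(1 - 4)*(-22)) + 0) = -902*((5 - 22 + 32*(-3)*(-22)) + 0) = -902*((5 - 22 + 2112) + 0) = -902*(2095 + 0) = -902*2095 = -1889690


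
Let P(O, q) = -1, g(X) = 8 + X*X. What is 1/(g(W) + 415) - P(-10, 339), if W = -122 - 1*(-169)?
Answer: 2633/2632 ≈ 1.0004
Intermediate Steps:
W = 47 (W = -122 + 169 = 47)
g(X) = 8 + X²
1/(g(W) + 415) - P(-10, 339) = 1/((8 + 47²) + 415) - 1*(-1) = 1/((8 + 2209) + 415) + 1 = 1/(2217 + 415) + 1 = 1/2632 + 1 = 2633/2632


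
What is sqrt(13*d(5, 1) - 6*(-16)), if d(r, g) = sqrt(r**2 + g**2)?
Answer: sqrt(96 + 13*sqrt(26)) ≈ 12.739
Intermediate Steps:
d(r, g) = sqrt(g**2 + r**2)
sqrt(13*d(5, 1) - 6*(-16)) = sqrt(13*sqrt(1**2 + 5**2) - 6*(-16)) = sqrt(13*sqrt(1 + 25) + 96) = sqrt(13*sqrt(26) + 96) = sqrt(96 + 13*sqrt(26))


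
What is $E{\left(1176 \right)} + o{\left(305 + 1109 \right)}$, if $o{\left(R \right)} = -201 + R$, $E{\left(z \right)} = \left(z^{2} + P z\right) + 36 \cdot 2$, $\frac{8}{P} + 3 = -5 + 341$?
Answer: $\frac{153656107}{111} \approx 1.3843 \cdot 10^{6}$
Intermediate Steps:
$P = \frac{8}{333}$ ($P = \frac{8}{-3 + \left(-5 + 341\right)} = \frac{8}{-3 + 336} = \frac{8}{333} \approx 0.024024$)
$E{\left(z \right)} = 72 + z^{2} + \frac{8 z}{333}$ ($E{\left(z \right)} = \left(z^{2} + \frac{8 z}{333}\right) + 36 \cdot 2 = \left(z^{2} + \frac{8 z}{333}\right) + 72 = 72 + z^{2} + \frac{8 z}{333}$)
$E{\left(1176 \right)} + o{\left(305 + 1109 \right)} = \left(72 + 1176^{2} + \frac{8}{333} \cdot 1176\right) + \left(-201 + \left(305 + 1109\right)\right) = \left(72 + 1382976 + \frac{3136}{111}\right) + \left(-201 + 1414\right) = \frac{153521464}{111} + 1213 = \frac{153656107}{111}$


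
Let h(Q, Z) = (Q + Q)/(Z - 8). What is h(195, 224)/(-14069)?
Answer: -65/506484 ≈ -0.00012834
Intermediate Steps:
h(Q, Z) = 2*Q/(-8 + Z) (h(Q, Z) = (2*Q)/(-8 + Z) = 2*Q/(-8 + Z))
h(195, 224)/(-14069) = (2*195/(-8 + 224))/(-14069) = (2*195/216)*(-1/14069) = (2*195*(1/216))*(-1/14069) = (65/36)*(-1/14069) = -65/506484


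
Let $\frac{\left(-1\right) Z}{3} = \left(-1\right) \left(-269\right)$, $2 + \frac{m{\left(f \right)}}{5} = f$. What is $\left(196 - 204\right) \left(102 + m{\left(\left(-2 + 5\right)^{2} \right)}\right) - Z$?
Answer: $-289$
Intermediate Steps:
$m{\left(f \right)} = -10 + 5 f$
$Z = -807$ ($Z = - 3 \left(\left(-1\right) \left(-269\right)\right) = \left(-3\right) 269 = -807$)
$\left(196 - 204\right) \left(102 + m{\left(\left(-2 + 5\right)^{2} \right)}\right) - Z = \left(196 - 204\right) \left(102 - \left(10 - 5 \left(-2 + 5\right)^{2}\right)\right) - -807 = - 8 \left(102 - \left(10 - 5 \cdot 3^{2}\right)\right) + 807 = - 8 \left(102 + \left(-10 + 5 \cdot 9\right)\right) + 807 = - 8 \left(102 + \left(-10 + 45\right)\right) + 807 = - 8 \left(102 + 35\right) + 807 = \left(-8\right) 137 + 807 = -1096 + 807 = -289$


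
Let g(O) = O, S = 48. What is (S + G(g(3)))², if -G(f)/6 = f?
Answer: 900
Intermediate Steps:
G(f) = -6*f
(S + G(g(3)))² = (48 - 6*3)² = (48 - 18)² = 30² = 900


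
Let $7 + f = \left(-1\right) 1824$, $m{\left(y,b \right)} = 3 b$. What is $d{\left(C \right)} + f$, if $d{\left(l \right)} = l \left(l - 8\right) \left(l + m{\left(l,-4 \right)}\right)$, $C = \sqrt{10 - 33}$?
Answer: $-1371 + 73 i \sqrt{23} \approx -1371.0 + 350.1 i$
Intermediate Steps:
$f = -1831$ ($f = -7 - 1824 = -1831$)
$C = i \sqrt{23}$ ($C = \sqrt{-23} = i \sqrt{23} \approx 4.7958 i$)
$d{\left(l \right)} = l \left(-12 + l\right) \left(-8 + l\right)$ ($d{\left(l \right)} = l \left(l - 8\right) \left(l + 3 \left(-4\right)\right) = l \left(-8 + l\right) \left(l - 12\right) = l \left(-8 + l\right) \left(-12 + l\right) = l \left(-12 + l\right) \left(-8 + l\right)$)
$d{\left(C \right)} + f = i \sqrt{23} \left(96 + \left(i \sqrt{23}\right)^{2} - 20 i \sqrt{23}\right) - 1831 = i \sqrt{23} \left(96 - 23 - 20 i \sqrt{23}\right) - 1831 = i \sqrt{23} \left(73 - 20 i \sqrt{23}\right) - 1831 = -1831 + i \sqrt{23} \left(73 - 20 i \sqrt{23}\right)$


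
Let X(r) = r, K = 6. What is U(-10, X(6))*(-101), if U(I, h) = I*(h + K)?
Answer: 12120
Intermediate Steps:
U(I, h) = I*(6 + h) (U(I, h) = I*(h + 6) = I*(6 + h))
U(-10, X(6))*(-101) = -10*(6 + 6)*(-101) = -10*12*(-101) = -120*(-101) = 12120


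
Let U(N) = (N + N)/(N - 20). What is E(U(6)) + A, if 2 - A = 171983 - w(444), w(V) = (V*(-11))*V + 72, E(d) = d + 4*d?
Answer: -16382865/7 ≈ -2.3404e+6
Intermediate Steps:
U(N) = 2*N/(-20 + N) (U(N) = (2*N)/(-20 + N) = 2*N/(-20 + N))
E(d) = 5*d
w(V) = 72 - 11*V**2 (w(V) = (-11*V)*V + 72 = -11*V**2 + 72 = 72 - 11*V**2)
A = -2340405 (A = 2 - (171983 - (72 - 11*444**2)) = 2 - (171983 - (72 - 11*197136)) = 2 - (171983 - (72 - 2168496)) = 2 - (171983 - 1*(-2168424)) = 2 - (171983 + 2168424) = 2 - 1*2340407 = 2 - 2340407 = -2340405)
E(U(6)) + A = 5*(2*6/(-20 + 6)) - 2340405 = 5*(2*6/(-14)) - 2340405 = 5*(2*6*(-1/14)) - 2340405 = 5*(-6/7) - 2340405 = -30/7 - 2340405 = -16382865/7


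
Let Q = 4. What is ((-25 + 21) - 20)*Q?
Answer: -96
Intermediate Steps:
((-25 + 21) - 20)*Q = ((-25 + 21) - 20)*4 = (-4 - 20)*4 = -24*4 = -96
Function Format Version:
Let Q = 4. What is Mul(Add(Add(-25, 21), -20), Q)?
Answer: -96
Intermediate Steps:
Mul(Add(Add(-25, 21), -20), Q) = Mul(Add(Add(-25, 21), -20), 4) = Mul(Add(-4, -20), 4) = Mul(-24, 4) = -96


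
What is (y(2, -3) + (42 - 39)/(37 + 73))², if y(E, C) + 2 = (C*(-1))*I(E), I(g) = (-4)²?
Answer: 25633969/12100 ≈ 2118.5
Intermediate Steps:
I(g) = 16
y(E, C) = -2 - 16*C (y(E, C) = -2 + (C*(-1))*16 = -2 - C*16 = -2 - 16*C)
(y(2, -3) + (42 - 39)/(37 + 73))² = ((-2 - 16*(-3)) + (42 - 39)/(37 + 73))² = ((-2 + 48) + 3/110)² = (46 + 3*(1/110))² = (46 + 3/110)² = (5063/110)² = 25633969/12100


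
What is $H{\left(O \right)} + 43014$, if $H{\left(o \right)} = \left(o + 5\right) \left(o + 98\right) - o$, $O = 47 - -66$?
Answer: $67799$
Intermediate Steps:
$O = 113$ ($O = 47 + 66 = 113$)
$H{\left(o \right)} = - o + \left(5 + o\right) \left(98 + o\right)$ ($H{\left(o \right)} = \left(5 + o\right) \left(98 + o\right) - o = - o + \left(5 + o\right) \left(98 + o\right)$)
$H{\left(O \right)} + 43014 = \left(490 + 113^{2} + 102 \cdot 113\right) + 43014 = \left(490 + 12769 + 11526\right) + 43014 = 24785 + 43014 = 67799$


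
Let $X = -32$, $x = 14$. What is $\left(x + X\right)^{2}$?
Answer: $324$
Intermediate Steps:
$\left(x + X\right)^{2} = \left(14 - 32\right)^{2} = \left(-18\right)^{2} = 324$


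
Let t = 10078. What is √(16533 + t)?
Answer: √26611 ≈ 163.13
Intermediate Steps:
√(16533 + t) = √(16533 + 10078) = √26611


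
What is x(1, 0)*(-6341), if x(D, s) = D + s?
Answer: -6341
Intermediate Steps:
x(1, 0)*(-6341) = (1 + 0)*(-6341) = 1*(-6341) = -6341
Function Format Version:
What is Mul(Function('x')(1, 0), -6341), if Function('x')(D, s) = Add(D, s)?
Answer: -6341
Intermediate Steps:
Mul(Function('x')(1, 0), -6341) = Mul(Add(1, 0), -6341) = Mul(1, -6341) = -6341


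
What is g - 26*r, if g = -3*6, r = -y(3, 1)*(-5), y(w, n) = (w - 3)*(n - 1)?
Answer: -18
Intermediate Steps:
y(w, n) = (-1 + n)*(-3 + w) (y(w, n) = (-3 + w)*(-1 + n) = (-1 + n)*(-3 + w))
r = 0 (r = -(3 - 1*3 - 3*1 + 1*3)*(-5) = -(3 - 3 - 3 + 3)*(-5) = -1*0*(-5) = 0*(-5) = 0)
g = -18
g - 26*r = -18 - 26*0 = -18 + 0 = -18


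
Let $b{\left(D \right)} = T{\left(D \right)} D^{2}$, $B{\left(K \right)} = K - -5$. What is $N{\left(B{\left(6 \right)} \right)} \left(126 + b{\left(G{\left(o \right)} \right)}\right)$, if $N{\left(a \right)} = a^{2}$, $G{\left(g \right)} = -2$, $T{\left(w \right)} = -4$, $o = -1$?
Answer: $13310$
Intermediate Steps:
$B{\left(K \right)} = 5 + K$ ($B{\left(K \right)} = K + 5 = 5 + K$)
$b{\left(D \right)} = - 4 D^{2}$
$N{\left(B{\left(6 \right)} \right)} \left(126 + b{\left(G{\left(o \right)} \right)}\right) = \left(5 + 6\right)^{2} \left(126 - 4 \left(-2\right)^{2}\right) = 11^{2} \left(126 - 16\right) = 121 \left(126 - 16\right) = 121 \cdot 110 = 13310$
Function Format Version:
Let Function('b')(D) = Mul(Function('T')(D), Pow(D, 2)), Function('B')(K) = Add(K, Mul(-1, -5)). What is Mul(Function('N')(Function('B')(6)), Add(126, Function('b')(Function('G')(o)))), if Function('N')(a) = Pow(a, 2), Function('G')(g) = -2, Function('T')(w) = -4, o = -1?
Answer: 13310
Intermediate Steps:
Function('B')(K) = Add(5, K) (Function('B')(K) = Add(K, 5) = Add(5, K))
Function('b')(D) = Mul(-4, Pow(D, 2))
Mul(Function('N')(Function('B')(6)), Add(126, Function('b')(Function('G')(o)))) = Mul(Pow(Add(5, 6), 2), Add(126, Mul(-4, Pow(-2, 2)))) = Mul(Pow(11, 2), Add(126, Mul(-4, 4))) = Mul(121, Add(126, -16)) = Mul(121, 110) = 13310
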